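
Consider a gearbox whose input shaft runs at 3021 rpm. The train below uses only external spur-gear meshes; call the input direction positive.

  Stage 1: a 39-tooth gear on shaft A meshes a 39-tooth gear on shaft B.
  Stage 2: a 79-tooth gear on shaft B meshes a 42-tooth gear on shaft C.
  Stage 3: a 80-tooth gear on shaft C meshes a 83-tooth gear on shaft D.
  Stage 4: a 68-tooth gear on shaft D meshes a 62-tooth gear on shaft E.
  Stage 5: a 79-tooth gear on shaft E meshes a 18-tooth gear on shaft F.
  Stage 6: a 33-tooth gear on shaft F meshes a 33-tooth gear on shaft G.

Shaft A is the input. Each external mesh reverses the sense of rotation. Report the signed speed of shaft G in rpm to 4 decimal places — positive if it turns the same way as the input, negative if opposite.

+26364.0563 rpm (same as input, |ω| = 26364.0563 rpm)

Stage 1 [39T→39T]: ω = 3021.0000×39/39 = 3021.0000 rpm, dir flips to −; running = −3021.0000
Stage 2 [79T→42T]: ω = 3021.0000×79/42 = 5682.3571 rpm, dir flips to +; running = +5682.3571
Stage 3 [80T→83T]: ω = 5682.3571×80/83 = 5476.9707 rpm, dir flips to −; running = −5476.9707
Stage 4 [68T→62T]: ω = 5476.9707×68/62 = 6007.0002 rpm, dir flips to +; running = +6007.0002
Stage 5 [79T→18T]: ω = 6007.0002×79/18 = 26364.0563 rpm, dir flips to −; running = −26364.0563
Stage 6 [33T→33T]: ω = 26364.0563×33/33 = 26364.0563 rpm, dir flips to +; running = +26364.0563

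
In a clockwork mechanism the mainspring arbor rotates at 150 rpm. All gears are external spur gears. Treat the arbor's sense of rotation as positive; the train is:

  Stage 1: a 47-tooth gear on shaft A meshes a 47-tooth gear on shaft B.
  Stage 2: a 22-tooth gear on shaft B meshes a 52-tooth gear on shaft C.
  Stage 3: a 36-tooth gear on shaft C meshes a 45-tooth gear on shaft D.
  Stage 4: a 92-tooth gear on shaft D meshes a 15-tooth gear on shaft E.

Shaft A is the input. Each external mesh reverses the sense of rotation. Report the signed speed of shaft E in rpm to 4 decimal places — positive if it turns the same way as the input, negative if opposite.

+311.3846 rpm (same as input, |ω| = 311.3846 rpm)

Stage 1 [47T→47T]: ω = 150.0000×47/47 = 150.0000 rpm, dir flips to −; running = −150.0000
Stage 2 [22T→52T]: ω = 150.0000×22/52 = 63.4615 rpm, dir flips to +; running = +63.4615
Stage 3 [36T→45T]: ω = 63.4615×36/45 = 50.7692 rpm, dir flips to −; running = −50.7692
Stage 4 [92T→15T]: ω = 50.7692×92/15 = 311.3846 rpm, dir flips to +; running = +311.3846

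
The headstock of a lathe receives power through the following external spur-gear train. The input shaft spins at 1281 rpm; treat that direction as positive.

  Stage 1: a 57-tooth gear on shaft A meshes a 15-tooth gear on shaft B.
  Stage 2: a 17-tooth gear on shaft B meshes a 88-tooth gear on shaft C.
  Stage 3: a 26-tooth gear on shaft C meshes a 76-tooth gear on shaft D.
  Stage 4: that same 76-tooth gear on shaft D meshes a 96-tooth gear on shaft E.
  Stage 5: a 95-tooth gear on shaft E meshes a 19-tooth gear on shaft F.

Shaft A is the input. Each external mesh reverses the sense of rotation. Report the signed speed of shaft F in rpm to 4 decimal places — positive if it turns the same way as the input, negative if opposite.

Stage 1 [57T→15T]: ω = 1281.0000×57/15 = 4867.8000 rpm, dir flips to −; running = −4867.8000
Stage 2 [17T→88T]: ω = 4867.8000×17/88 = 940.3705 rpm, dir flips to +; running = +940.3705
Stage 3 [26T→76T]: ω = 940.3705×26/76 = 321.7057 rpm, dir flips to −; running = −321.7057
Stage 4 [76T→96T]: ω = 321.7057×76/96 = 254.6837 rpm, dir flips to +; running = +254.6837
Stage 5 [95T→19T]: ω = 254.6837×95/19 = 1273.4183 rpm, dir flips to −; running = −1273.4183

-1273.4183 rpm (opposite to input, |ω| = 1273.4183 rpm)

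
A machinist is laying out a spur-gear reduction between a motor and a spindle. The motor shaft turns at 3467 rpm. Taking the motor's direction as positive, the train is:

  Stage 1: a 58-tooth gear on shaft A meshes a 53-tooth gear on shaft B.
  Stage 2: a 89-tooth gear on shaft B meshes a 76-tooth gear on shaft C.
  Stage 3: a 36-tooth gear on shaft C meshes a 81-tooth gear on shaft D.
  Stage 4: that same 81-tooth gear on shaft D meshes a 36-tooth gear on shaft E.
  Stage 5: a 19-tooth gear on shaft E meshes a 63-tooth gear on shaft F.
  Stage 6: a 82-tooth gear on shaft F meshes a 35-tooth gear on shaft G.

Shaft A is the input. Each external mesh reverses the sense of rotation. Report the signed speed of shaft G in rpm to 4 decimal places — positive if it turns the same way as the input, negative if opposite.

Stage 1 [58T→53T]: ω = 3467.0000×58/53 = 3794.0755 rpm, dir flips to −; running = −3794.0755
Stage 2 [89T→76T]: ω = 3794.0755×89/76 = 4443.0621 rpm, dir flips to +; running = +4443.0621
Stage 3 [36T→81T]: ω = 4443.0621×36/81 = 1974.6943 rpm, dir flips to −; running = −1974.6943
Stage 4 [81T→36T]: ω = 1974.6943×81/36 = 4443.0621 rpm, dir flips to +; running = +4443.0621
Stage 5 [19T→63T]: ω = 4443.0621×19/63 = 1339.9711 rpm, dir flips to −; running = −1339.9711
Stage 6 [82T→35T]: ω = 1339.9711×82/35 = 3139.3609 rpm, dir flips to +; running = +3139.3609

+3139.3609 rpm (same as input, |ω| = 3139.3609 rpm)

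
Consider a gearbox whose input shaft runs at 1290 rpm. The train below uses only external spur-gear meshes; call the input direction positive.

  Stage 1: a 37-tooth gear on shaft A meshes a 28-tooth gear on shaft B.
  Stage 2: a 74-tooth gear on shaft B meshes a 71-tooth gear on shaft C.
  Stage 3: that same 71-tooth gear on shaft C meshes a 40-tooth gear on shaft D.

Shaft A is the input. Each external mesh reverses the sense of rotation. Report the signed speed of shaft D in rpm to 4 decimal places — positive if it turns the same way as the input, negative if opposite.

Stage 1 [37T→28T]: ω = 1290.0000×37/28 = 1704.6429 rpm, dir flips to −; running = −1704.6429
Stage 2 [74T→71T]: ω = 1704.6429×74/71 = 1776.6700 rpm, dir flips to +; running = +1776.6700
Stage 3 [71T→40T]: ω = 1776.6700×71/40 = 3153.5893 rpm, dir flips to −; running = −3153.5893

-3153.5893 rpm (opposite to input, |ω| = 3153.5893 rpm)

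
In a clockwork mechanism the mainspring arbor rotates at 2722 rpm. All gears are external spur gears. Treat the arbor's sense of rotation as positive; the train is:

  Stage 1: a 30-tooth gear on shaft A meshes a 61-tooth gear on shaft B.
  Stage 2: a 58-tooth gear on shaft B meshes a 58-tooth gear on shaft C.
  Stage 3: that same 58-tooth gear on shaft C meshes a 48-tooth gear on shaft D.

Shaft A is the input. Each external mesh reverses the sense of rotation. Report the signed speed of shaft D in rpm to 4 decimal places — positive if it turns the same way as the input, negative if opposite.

Stage 1 [30T→61T]: ω = 2722.0000×30/61 = 1338.6885 rpm, dir flips to −; running = −1338.6885
Stage 2 [58T→58T]: ω = 1338.6885×58/58 = 1338.6885 rpm, dir flips to +; running = +1338.6885
Stage 3 [58T→48T]: ω = 1338.6885×58/48 = 1617.5820 rpm, dir flips to −; running = −1617.5820

-1617.5820 rpm (opposite to input, |ω| = 1617.5820 rpm)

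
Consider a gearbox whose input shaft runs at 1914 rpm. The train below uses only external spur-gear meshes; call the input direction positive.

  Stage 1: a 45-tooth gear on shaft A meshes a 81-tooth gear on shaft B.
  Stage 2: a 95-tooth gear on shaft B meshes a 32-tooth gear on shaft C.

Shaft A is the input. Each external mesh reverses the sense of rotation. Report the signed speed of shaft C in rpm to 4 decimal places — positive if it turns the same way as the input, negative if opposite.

Stage 1 [45T→81T]: ω = 1914.0000×45/81 = 1063.3333 rpm, dir flips to −; running = −1063.3333
Stage 2 [95T→32T]: ω = 1063.3333×95/32 = 3156.7708 rpm, dir flips to +; running = +3156.7708

+3156.7708 rpm (same as input, |ω| = 3156.7708 rpm)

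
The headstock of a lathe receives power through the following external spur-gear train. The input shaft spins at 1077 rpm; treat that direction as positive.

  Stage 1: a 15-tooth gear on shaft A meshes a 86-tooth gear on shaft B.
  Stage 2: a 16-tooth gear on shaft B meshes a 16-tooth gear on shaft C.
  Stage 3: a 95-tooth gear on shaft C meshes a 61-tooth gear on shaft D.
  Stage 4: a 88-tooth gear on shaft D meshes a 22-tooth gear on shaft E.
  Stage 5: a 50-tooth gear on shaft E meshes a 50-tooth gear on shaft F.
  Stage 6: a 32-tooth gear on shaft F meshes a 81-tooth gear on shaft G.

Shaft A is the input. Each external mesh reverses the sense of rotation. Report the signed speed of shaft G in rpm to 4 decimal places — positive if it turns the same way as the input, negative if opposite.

Stage 1 [15T→86T]: ω = 1077.0000×15/86 = 187.8488 rpm, dir flips to −; running = −187.8488
Stage 2 [16T→16T]: ω = 187.8488×16/16 = 187.8488 rpm, dir flips to +; running = +187.8488
Stage 3 [95T→61T]: ω = 187.8488×95/61 = 292.5515 rpm, dir flips to −; running = −292.5515
Stage 4 [88T→22T]: ω = 292.5515×88/22 = 1170.2059 rpm, dir flips to +; running = +1170.2059
Stage 5 [50T→50T]: ω = 1170.2059×50/50 = 1170.2059 rpm, dir flips to −; running = −1170.2059
Stage 6 [32T→81T]: ω = 1170.2059×32/81 = 462.3036 rpm, dir flips to +; running = +462.3036

+462.3036 rpm (same as input, |ω| = 462.3036 rpm)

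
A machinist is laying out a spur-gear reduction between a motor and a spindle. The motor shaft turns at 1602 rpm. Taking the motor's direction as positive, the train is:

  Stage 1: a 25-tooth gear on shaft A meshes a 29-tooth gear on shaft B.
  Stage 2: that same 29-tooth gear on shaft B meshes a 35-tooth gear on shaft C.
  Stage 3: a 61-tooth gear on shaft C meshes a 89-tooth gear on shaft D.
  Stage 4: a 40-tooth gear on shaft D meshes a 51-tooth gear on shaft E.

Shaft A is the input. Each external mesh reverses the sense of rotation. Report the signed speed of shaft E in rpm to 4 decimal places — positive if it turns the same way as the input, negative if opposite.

+615.1261 rpm (same as input, |ω| = 615.1261 rpm)

Stage 1 [25T→29T]: ω = 1602.0000×25/29 = 1381.0345 rpm, dir flips to −; running = −1381.0345
Stage 2 [29T→35T]: ω = 1381.0345×29/35 = 1144.2857 rpm, dir flips to +; running = +1144.2857
Stage 3 [61T→89T]: ω = 1144.2857×61/89 = 784.2857 rpm, dir flips to −; running = −784.2857
Stage 4 [40T→51T]: ω = 784.2857×40/51 = 615.1261 rpm, dir flips to +; running = +615.1261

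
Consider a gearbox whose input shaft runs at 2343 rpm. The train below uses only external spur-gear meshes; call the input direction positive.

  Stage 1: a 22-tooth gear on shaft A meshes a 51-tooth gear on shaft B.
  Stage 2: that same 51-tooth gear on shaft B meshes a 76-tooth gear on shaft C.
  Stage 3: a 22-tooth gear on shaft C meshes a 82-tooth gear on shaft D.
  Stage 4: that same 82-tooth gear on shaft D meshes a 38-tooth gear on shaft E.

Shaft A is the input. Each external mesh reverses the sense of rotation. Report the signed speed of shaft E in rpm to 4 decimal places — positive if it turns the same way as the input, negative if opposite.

+392.6634 rpm (same as input, |ω| = 392.6634 rpm)

Stage 1 [22T→51T]: ω = 2343.0000×22/51 = 1010.7059 rpm, dir flips to −; running = −1010.7059
Stage 2 [51T→76T]: ω = 1010.7059×51/76 = 678.2368 rpm, dir flips to +; running = +678.2368
Stage 3 [22T→82T]: ω = 678.2368×22/82 = 181.9660 rpm, dir flips to −; running = −181.9660
Stage 4 [82T→38T]: ω = 181.9660×82/38 = 392.6634 rpm, dir flips to +; running = +392.6634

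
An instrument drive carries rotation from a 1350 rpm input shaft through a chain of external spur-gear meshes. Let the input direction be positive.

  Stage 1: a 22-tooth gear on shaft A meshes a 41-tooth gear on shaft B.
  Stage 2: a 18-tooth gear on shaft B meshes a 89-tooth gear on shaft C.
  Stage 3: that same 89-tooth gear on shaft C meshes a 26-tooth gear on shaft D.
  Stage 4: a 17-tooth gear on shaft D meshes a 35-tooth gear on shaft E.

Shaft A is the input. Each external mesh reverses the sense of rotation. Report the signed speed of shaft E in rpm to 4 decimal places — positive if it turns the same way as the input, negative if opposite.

Stage 1 [22T→41T]: ω = 1350.0000×22/41 = 724.3902 rpm, dir flips to −; running = −724.3902
Stage 2 [18T→89T]: ω = 724.3902×18/89 = 146.5059 rpm, dir flips to +; running = +146.5059
Stage 3 [89T→26T]: ω = 146.5059×89/26 = 501.5009 rpm, dir flips to −; running = −501.5009
Stage 4 [17T→35T]: ω = 501.5009×17/35 = 243.5862 rpm, dir flips to +; running = +243.5862

+243.5862 rpm (same as input, |ω| = 243.5862 rpm)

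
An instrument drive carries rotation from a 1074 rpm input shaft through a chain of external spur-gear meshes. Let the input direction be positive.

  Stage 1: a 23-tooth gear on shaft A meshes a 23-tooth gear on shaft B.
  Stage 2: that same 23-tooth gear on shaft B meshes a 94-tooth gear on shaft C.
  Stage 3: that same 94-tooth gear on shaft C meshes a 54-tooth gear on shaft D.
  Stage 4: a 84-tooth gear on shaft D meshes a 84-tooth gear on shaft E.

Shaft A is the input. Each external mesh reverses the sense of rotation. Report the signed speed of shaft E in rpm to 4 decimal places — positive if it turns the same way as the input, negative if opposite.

Stage 1 [23T→23T]: ω = 1074.0000×23/23 = 1074.0000 rpm, dir flips to −; running = −1074.0000
Stage 2 [23T→94T]: ω = 1074.0000×23/94 = 262.7872 rpm, dir flips to +; running = +262.7872
Stage 3 [94T→54T]: ω = 262.7872×94/54 = 457.4444 rpm, dir flips to −; running = −457.4444
Stage 4 [84T→84T]: ω = 457.4444×84/84 = 457.4444 rpm, dir flips to +; running = +457.4444

+457.4444 rpm (same as input, |ω| = 457.4444 rpm)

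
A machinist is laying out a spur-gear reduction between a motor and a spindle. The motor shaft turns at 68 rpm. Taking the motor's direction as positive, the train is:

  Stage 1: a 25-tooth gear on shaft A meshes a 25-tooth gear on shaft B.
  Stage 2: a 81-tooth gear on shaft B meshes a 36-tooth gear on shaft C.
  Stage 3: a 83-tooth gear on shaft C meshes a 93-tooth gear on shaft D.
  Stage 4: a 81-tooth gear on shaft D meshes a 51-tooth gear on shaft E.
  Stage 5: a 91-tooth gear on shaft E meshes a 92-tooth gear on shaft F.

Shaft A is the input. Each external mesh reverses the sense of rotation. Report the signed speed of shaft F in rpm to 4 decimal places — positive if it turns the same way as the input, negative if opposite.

-214.5137 rpm (opposite to input, |ω| = 214.5137 rpm)

Stage 1 [25T→25T]: ω = 68.0000×25/25 = 68.0000 rpm, dir flips to −; running = −68.0000
Stage 2 [81T→36T]: ω = 68.0000×81/36 = 153.0000 rpm, dir flips to +; running = +153.0000
Stage 3 [83T→93T]: ω = 153.0000×83/93 = 136.5484 rpm, dir flips to −; running = −136.5484
Stage 4 [81T→51T]: ω = 136.5484×81/51 = 216.8710 rpm, dir flips to +; running = +216.8710
Stage 5 [91T→92T]: ω = 216.8710×91/92 = 214.5137 rpm, dir flips to −; running = −214.5137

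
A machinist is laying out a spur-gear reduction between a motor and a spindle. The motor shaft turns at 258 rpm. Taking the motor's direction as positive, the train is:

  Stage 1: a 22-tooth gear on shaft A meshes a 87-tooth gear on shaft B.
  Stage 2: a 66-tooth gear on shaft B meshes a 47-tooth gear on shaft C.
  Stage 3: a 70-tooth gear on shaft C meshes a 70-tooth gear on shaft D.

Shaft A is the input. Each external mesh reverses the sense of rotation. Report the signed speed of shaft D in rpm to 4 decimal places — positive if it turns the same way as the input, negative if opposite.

-91.6156 rpm (opposite to input, |ω| = 91.6156 rpm)

Stage 1 [22T→87T]: ω = 258.0000×22/87 = 65.2414 rpm, dir flips to −; running = −65.2414
Stage 2 [66T→47T]: ω = 65.2414×66/47 = 91.6156 rpm, dir flips to +; running = +91.6156
Stage 3 [70T→70T]: ω = 91.6156×70/70 = 91.6156 rpm, dir flips to −; running = −91.6156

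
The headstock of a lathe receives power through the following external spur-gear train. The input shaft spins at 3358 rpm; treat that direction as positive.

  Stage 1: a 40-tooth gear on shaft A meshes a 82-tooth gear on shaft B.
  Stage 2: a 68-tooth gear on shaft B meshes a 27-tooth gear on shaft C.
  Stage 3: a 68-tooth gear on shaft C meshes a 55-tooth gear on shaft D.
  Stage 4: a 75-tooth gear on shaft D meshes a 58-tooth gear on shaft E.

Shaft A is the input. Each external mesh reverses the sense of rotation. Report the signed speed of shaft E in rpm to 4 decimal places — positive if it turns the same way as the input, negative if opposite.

Stage 1 [40T→82T]: ω = 3358.0000×40/82 = 1638.0488 rpm, dir flips to −; running = −1638.0488
Stage 2 [68T→27T]: ω = 1638.0488×68/27 = 4125.4562 rpm, dir flips to +; running = +4125.4562
Stage 3 [68T→55T]: ω = 4125.4562×68/55 = 5100.5640 rpm, dir flips to −; running = −5100.5640
Stage 4 [75T→58T]: ω = 5100.5640×75/58 = 6595.5569 rpm, dir flips to +; running = +6595.5569

+6595.5569 rpm (same as input, |ω| = 6595.5569 rpm)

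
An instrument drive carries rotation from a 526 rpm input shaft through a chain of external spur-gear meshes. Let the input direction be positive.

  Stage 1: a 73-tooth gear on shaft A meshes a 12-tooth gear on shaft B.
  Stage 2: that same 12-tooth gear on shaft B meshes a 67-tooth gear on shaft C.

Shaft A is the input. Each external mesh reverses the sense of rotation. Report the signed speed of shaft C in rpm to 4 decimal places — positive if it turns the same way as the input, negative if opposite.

Stage 1 [73T→12T]: ω = 526.0000×73/12 = 3199.8333 rpm, dir flips to −; running = −3199.8333
Stage 2 [12T→67T]: ω = 3199.8333×12/67 = 573.1045 rpm, dir flips to +; running = +573.1045

+573.1045 rpm (same as input, |ω| = 573.1045 rpm)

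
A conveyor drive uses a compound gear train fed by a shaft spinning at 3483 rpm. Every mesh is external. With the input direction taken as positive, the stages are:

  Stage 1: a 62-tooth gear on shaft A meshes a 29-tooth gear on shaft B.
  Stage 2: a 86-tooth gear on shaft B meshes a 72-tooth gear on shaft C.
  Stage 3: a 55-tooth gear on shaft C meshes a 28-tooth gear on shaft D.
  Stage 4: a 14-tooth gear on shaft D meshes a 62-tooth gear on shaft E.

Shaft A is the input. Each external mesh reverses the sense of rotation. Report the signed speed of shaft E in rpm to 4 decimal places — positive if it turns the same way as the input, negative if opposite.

Stage 1 [62T→29T]: ω = 3483.0000×62/29 = 7446.4138 rpm, dir flips to −; running = −7446.4138
Stage 2 [86T→72T]: ω = 7446.4138×86/72 = 8894.3276 rpm, dir flips to +; running = +8894.3276
Stage 3 [55T→28T]: ω = 8894.3276×55/28 = 17471.0006 rpm, dir flips to −; running = −17471.0006
Stage 4 [14T→62T]: ω = 17471.0006×14/62 = 3945.0647 rpm, dir flips to +; running = +3945.0647

+3945.0647 rpm (same as input, |ω| = 3945.0647 rpm)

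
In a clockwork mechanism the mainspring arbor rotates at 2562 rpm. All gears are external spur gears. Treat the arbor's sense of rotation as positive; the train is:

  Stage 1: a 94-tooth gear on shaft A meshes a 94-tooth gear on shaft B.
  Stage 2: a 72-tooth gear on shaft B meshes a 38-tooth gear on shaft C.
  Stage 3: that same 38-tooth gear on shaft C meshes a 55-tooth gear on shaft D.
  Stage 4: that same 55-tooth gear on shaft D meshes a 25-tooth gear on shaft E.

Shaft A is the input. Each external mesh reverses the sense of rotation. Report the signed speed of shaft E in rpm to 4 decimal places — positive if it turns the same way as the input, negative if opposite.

+7378.5600 rpm (same as input, |ω| = 7378.5600 rpm)

Stage 1 [94T→94T]: ω = 2562.0000×94/94 = 2562.0000 rpm, dir flips to −; running = −2562.0000
Stage 2 [72T→38T]: ω = 2562.0000×72/38 = 4854.3158 rpm, dir flips to +; running = +4854.3158
Stage 3 [38T→55T]: ω = 4854.3158×38/55 = 3353.8909 rpm, dir flips to −; running = −3353.8909
Stage 4 [55T→25T]: ω = 3353.8909×55/25 = 7378.5600 rpm, dir flips to +; running = +7378.5600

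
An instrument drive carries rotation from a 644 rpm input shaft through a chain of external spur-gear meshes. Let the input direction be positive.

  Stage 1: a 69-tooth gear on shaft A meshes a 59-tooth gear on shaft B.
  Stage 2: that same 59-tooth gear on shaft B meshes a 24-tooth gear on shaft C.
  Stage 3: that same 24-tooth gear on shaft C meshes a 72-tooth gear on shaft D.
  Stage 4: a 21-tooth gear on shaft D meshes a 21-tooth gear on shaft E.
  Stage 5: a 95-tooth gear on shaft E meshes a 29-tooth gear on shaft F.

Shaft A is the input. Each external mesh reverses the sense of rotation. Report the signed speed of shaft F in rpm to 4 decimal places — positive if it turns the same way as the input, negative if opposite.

Stage 1 [69T→59T]: ω = 644.0000×69/59 = 753.1525 rpm, dir flips to −; running = −753.1525
Stage 2 [59T→24T]: ω = 753.1525×59/24 = 1851.5000 rpm, dir flips to +; running = +1851.5000
Stage 3 [24T→72T]: ω = 1851.5000×24/72 = 617.1667 rpm, dir flips to −; running = −617.1667
Stage 4 [21T→21T]: ω = 617.1667×21/21 = 617.1667 rpm, dir flips to +; running = +617.1667
Stage 5 [95T→29T]: ω = 617.1667×95/29 = 2021.7529 rpm, dir flips to −; running = −2021.7529

-2021.7529 rpm (opposite to input, |ω| = 2021.7529 rpm)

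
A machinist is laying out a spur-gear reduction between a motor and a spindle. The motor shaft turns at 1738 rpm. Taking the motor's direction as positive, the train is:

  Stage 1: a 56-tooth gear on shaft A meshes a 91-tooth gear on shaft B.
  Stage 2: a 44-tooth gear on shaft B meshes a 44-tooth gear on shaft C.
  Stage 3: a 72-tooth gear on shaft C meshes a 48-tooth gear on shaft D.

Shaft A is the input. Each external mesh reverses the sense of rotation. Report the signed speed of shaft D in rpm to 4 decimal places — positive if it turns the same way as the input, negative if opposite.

Stage 1 [56T→91T]: ω = 1738.0000×56/91 = 1069.5385 rpm, dir flips to −; running = −1069.5385
Stage 2 [44T→44T]: ω = 1069.5385×44/44 = 1069.5385 rpm, dir flips to +; running = +1069.5385
Stage 3 [72T→48T]: ω = 1069.5385×72/48 = 1604.3077 rpm, dir flips to −; running = −1604.3077

-1604.3077 rpm (opposite to input, |ω| = 1604.3077 rpm)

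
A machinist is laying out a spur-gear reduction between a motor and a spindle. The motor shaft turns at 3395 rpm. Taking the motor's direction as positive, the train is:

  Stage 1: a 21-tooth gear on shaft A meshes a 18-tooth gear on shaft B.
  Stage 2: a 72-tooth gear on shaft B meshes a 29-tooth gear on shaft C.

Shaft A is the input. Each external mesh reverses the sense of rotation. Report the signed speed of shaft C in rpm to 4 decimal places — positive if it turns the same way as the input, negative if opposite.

Stage 1 [21T→18T]: ω = 3395.0000×21/18 = 3960.8333 rpm, dir flips to −; running = −3960.8333
Stage 2 [72T→29T]: ω = 3960.8333×72/29 = 9833.7931 rpm, dir flips to +; running = +9833.7931

+9833.7931 rpm (same as input, |ω| = 9833.7931 rpm)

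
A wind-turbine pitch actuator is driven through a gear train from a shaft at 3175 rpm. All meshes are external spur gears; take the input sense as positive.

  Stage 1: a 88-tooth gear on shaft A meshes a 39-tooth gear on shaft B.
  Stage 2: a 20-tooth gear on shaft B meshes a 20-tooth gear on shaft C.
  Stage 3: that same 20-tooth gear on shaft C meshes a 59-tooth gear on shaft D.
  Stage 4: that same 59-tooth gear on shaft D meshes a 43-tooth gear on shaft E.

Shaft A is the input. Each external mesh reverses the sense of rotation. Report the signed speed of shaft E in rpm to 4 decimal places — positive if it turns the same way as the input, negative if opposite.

+3332.1407 rpm (same as input, |ω| = 3332.1407 rpm)

Stage 1 [88T→39T]: ω = 3175.0000×88/39 = 7164.1026 rpm, dir flips to −; running = −7164.1026
Stage 2 [20T→20T]: ω = 7164.1026×20/20 = 7164.1026 rpm, dir flips to +; running = +7164.1026
Stage 3 [20T→59T]: ω = 7164.1026×20/59 = 2428.5093 rpm, dir flips to −; running = −2428.5093
Stage 4 [59T→43T]: ω = 2428.5093×59/43 = 3332.1407 rpm, dir flips to +; running = +3332.1407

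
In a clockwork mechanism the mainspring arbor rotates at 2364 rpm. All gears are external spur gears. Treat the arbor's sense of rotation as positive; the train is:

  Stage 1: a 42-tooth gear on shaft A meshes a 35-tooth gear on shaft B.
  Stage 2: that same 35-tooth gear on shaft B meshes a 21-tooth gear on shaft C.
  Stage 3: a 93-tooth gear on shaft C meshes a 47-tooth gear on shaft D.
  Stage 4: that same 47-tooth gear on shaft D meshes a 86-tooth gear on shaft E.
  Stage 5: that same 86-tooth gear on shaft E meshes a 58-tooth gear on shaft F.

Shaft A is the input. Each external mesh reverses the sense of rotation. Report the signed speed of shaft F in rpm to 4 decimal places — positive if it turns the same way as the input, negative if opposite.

-7581.1034 rpm (opposite to input, |ω| = 7581.1034 rpm)

Stage 1 [42T→35T]: ω = 2364.0000×42/35 = 2836.8000 rpm, dir flips to −; running = −2836.8000
Stage 2 [35T→21T]: ω = 2836.8000×35/21 = 4728.0000 rpm, dir flips to +; running = +4728.0000
Stage 3 [93T→47T]: ω = 4728.0000×93/47 = 9355.4043 rpm, dir flips to −; running = −9355.4043
Stage 4 [47T→86T]: ω = 9355.4043×47/86 = 5112.8372 rpm, dir flips to +; running = +5112.8372
Stage 5 [86T→58T]: ω = 5112.8372×86/58 = 7581.1034 rpm, dir flips to −; running = −7581.1034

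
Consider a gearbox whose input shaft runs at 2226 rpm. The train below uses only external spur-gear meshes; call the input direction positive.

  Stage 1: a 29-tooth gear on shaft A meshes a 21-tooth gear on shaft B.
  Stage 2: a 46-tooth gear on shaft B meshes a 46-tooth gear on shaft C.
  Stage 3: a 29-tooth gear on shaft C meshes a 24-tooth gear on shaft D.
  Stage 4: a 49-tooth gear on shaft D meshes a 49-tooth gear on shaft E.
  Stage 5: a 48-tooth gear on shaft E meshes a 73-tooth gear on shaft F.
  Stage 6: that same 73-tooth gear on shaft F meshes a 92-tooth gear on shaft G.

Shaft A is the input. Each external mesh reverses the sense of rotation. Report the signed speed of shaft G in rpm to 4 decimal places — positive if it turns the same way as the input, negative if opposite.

+1937.9565 rpm (same as input, |ω| = 1937.9565 rpm)

Stage 1 [29T→21T]: ω = 2226.0000×29/21 = 3074.0000 rpm, dir flips to −; running = −3074.0000
Stage 2 [46T→46T]: ω = 3074.0000×46/46 = 3074.0000 rpm, dir flips to +; running = +3074.0000
Stage 3 [29T→24T]: ω = 3074.0000×29/24 = 3714.4167 rpm, dir flips to −; running = −3714.4167
Stage 4 [49T→49T]: ω = 3714.4167×49/49 = 3714.4167 rpm, dir flips to +; running = +3714.4167
Stage 5 [48T→73T]: ω = 3714.4167×48/73 = 2442.3562 rpm, dir flips to −; running = −2442.3562
Stage 6 [73T→92T]: ω = 2442.3562×73/92 = 1937.9565 rpm, dir flips to +; running = +1937.9565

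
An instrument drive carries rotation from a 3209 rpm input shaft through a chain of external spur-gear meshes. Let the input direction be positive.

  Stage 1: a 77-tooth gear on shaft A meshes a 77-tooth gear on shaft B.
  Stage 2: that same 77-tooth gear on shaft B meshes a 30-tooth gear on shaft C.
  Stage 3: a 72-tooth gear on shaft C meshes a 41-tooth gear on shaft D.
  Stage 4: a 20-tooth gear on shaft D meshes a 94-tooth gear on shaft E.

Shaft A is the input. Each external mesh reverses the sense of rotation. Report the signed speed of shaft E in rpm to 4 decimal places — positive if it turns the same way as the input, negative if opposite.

+3077.4427 rpm (same as input, |ω| = 3077.4427 rpm)

Stage 1 [77T→77T]: ω = 3209.0000×77/77 = 3209.0000 rpm, dir flips to −; running = −3209.0000
Stage 2 [77T→30T]: ω = 3209.0000×77/30 = 8236.4333 rpm, dir flips to +; running = +8236.4333
Stage 3 [72T→41T]: ω = 8236.4333×72/41 = 14463.9805 rpm, dir flips to −; running = −14463.9805
Stage 4 [20T→94T]: ω = 14463.9805×20/94 = 3077.4427 rpm, dir flips to +; running = +3077.4427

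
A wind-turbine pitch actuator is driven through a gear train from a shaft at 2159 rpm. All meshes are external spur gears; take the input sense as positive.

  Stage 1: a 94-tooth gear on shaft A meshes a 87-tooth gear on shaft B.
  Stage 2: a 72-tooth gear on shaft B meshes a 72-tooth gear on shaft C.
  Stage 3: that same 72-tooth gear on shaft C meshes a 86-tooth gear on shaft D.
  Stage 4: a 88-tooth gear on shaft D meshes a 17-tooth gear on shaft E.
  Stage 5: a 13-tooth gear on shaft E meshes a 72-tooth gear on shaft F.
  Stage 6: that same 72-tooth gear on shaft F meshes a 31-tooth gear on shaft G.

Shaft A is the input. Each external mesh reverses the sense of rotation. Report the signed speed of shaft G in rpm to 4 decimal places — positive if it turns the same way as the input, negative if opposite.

Stage 1 [94T→87T]: ω = 2159.0000×94/87 = 2332.7126 rpm, dir flips to −; running = −2332.7126
Stage 2 [72T→72T]: ω = 2332.7126×72/72 = 2332.7126 rpm, dir flips to +; running = +2332.7126
Stage 3 [72T→86T]: ω = 2332.7126×72/86 = 1952.9687 rpm, dir flips to −; running = −1952.9687
Stage 4 [88T→17T]: ω = 1952.9687×88/17 = 10109.4852 rpm, dir flips to +; running = +10109.4852
Stage 5 [13T→72T]: ω = 10109.4852×13/72 = 1825.3237 rpm, dir flips to −; running = −1825.3237
Stage 6 [72T→31T]: ω = 1825.3237×72/31 = 4239.4615 rpm, dir flips to +; running = +4239.4615

+4239.4615 rpm (same as input, |ω| = 4239.4615 rpm)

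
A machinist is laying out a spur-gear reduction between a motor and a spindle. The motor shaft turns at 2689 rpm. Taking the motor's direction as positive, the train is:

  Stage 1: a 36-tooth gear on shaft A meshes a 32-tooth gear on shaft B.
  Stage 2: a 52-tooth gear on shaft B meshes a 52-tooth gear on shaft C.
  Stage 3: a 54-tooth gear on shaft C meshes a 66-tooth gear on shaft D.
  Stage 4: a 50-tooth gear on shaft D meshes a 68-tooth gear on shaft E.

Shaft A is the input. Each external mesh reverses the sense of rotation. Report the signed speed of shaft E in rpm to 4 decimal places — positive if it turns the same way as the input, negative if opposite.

+1819.9281 rpm (same as input, |ω| = 1819.9281 rpm)

Stage 1 [36T→32T]: ω = 2689.0000×36/32 = 3025.1250 rpm, dir flips to −; running = −3025.1250
Stage 2 [52T→52T]: ω = 3025.1250×52/52 = 3025.1250 rpm, dir flips to +; running = +3025.1250
Stage 3 [54T→66T]: ω = 3025.1250×54/66 = 2475.1023 rpm, dir flips to −; running = −2475.1023
Stage 4 [50T→68T]: ω = 2475.1023×50/68 = 1819.9281 rpm, dir flips to +; running = +1819.9281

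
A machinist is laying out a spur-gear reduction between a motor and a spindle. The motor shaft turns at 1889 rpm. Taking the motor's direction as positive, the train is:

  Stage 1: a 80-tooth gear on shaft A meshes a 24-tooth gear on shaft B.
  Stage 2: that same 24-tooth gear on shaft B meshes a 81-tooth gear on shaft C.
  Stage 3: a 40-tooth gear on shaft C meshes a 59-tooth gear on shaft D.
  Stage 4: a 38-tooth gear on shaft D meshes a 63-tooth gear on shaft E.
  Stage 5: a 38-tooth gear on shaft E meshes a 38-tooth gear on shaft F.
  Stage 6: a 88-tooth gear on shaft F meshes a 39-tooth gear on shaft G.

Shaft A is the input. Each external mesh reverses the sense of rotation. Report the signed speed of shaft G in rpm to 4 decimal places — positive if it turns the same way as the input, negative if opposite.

+1721.4960 rpm (same as input, |ω| = 1721.4960 rpm)

Stage 1 [80T→24T]: ω = 1889.0000×80/24 = 6296.6667 rpm, dir flips to −; running = −6296.6667
Stage 2 [24T→81T]: ω = 6296.6667×24/81 = 1865.6790 rpm, dir flips to +; running = +1865.6790
Stage 3 [40T→59T]: ω = 1865.6790×40/59 = 1264.8671 rpm, dir flips to −; running = −1264.8671
Stage 4 [38T→63T]: ω = 1264.8671×38/63 = 762.9357 rpm, dir flips to +; running = +762.9357
Stage 5 [38T→38T]: ω = 762.9357×38/38 = 762.9357 rpm, dir flips to −; running = −762.9357
Stage 6 [88T→39T]: ω = 762.9357×88/39 = 1721.4960 rpm, dir flips to +; running = +1721.4960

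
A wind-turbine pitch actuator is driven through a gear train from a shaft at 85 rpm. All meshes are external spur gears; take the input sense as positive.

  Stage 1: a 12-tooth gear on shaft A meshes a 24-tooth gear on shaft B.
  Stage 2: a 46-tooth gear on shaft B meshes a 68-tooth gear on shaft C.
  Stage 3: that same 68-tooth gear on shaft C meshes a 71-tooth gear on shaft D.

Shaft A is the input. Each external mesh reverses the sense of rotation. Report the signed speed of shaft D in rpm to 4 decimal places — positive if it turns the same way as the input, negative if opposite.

-27.5352 rpm (opposite to input, |ω| = 27.5352 rpm)

Stage 1 [12T→24T]: ω = 85.0000×12/24 = 42.5000 rpm, dir flips to −; running = −42.5000
Stage 2 [46T→68T]: ω = 42.5000×46/68 = 28.7500 rpm, dir flips to +; running = +28.7500
Stage 3 [68T→71T]: ω = 28.7500×68/71 = 27.5352 rpm, dir flips to −; running = −27.5352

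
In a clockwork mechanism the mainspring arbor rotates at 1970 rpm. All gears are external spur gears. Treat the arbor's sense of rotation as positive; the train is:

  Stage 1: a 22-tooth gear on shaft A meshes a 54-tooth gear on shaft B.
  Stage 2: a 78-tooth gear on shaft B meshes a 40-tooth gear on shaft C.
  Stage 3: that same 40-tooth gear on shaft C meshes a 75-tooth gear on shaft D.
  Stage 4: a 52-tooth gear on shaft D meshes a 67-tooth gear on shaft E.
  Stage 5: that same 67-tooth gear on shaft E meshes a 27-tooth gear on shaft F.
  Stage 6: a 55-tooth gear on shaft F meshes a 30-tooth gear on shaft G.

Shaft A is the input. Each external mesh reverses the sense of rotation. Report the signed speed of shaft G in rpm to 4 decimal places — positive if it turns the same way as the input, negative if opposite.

+2947.1993 rpm (same as input, |ω| = 2947.1993 rpm)

Stage 1 [22T→54T]: ω = 1970.0000×22/54 = 802.5926 rpm, dir flips to −; running = −802.5926
Stage 2 [78T→40T]: ω = 802.5926×78/40 = 1565.0556 rpm, dir flips to +; running = +1565.0556
Stage 3 [40T→75T]: ω = 1565.0556×40/75 = 834.6963 rpm, dir flips to −; running = −834.6963
Stage 4 [52T→67T]: ω = 834.6963×52/67 = 647.8240 rpm, dir flips to +; running = +647.8240
Stage 5 [67T→27T]: ω = 647.8240×67/27 = 1607.5632 rpm, dir flips to −; running = −1607.5632
Stage 6 [55T→30T]: ω = 1607.5632×55/30 = 2947.1993 rpm, dir flips to +; running = +2947.1993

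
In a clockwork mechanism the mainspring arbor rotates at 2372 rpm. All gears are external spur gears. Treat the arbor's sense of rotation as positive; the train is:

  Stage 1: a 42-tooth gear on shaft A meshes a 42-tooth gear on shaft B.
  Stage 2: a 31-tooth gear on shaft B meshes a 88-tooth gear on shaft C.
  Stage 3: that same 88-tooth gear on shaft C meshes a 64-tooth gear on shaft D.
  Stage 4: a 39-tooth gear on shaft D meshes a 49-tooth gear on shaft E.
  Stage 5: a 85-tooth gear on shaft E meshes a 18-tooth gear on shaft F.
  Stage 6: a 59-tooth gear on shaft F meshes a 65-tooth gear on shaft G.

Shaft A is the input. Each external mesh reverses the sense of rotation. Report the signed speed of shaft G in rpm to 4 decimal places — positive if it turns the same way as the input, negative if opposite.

+3919.6745 rpm (same as input, |ω| = 3919.6745 rpm)

Stage 1 [42T→42T]: ω = 2372.0000×42/42 = 2372.0000 rpm, dir flips to −; running = −2372.0000
Stage 2 [31T→88T]: ω = 2372.0000×31/88 = 835.5909 rpm, dir flips to +; running = +835.5909
Stage 3 [88T→64T]: ω = 835.5909×88/64 = 1148.9375 rpm, dir flips to −; running = −1148.9375
Stage 4 [39T→49T]: ω = 1148.9375×39/49 = 914.4605 rpm, dir flips to +; running = +914.4605
Stage 5 [85T→18T]: ω = 914.4605×85/18 = 4318.2855 rpm, dir flips to −; running = −4318.2855
Stage 6 [59T→65T]: ω = 4318.2855×59/65 = 3919.6745 rpm, dir flips to +; running = +3919.6745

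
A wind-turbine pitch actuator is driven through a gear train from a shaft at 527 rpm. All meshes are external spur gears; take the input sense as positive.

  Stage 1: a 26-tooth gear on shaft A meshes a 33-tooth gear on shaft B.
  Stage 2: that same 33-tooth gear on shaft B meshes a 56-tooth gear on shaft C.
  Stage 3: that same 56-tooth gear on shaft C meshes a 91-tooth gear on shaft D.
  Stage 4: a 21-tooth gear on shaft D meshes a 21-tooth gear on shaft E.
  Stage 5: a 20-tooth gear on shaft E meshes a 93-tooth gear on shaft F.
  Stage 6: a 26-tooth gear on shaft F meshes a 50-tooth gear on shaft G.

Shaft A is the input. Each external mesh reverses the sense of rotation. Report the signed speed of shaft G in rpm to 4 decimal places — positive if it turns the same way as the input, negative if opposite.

Stage 1 [26T→33T]: ω = 527.0000×26/33 = 415.2121 rpm, dir flips to −; running = −415.2121
Stage 2 [33T→56T]: ω = 415.2121×33/56 = 244.6786 rpm, dir flips to +; running = +244.6786
Stage 3 [56T→91T]: ω = 244.6786×56/91 = 150.5714 rpm, dir flips to −; running = −150.5714
Stage 4 [21T→21T]: ω = 150.5714×21/21 = 150.5714 rpm, dir flips to +; running = +150.5714
Stage 5 [20T→93T]: ω = 150.5714×20/93 = 32.3810 rpm, dir flips to −; running = −32.3810
Stage 6 [26T→50T]: ω = 32.3810×26/50 = 16.8381 rpm, dir flips to +; running = +16.8381

+16.8381 rpm (same as input, |ω| = 16.8381 rpm)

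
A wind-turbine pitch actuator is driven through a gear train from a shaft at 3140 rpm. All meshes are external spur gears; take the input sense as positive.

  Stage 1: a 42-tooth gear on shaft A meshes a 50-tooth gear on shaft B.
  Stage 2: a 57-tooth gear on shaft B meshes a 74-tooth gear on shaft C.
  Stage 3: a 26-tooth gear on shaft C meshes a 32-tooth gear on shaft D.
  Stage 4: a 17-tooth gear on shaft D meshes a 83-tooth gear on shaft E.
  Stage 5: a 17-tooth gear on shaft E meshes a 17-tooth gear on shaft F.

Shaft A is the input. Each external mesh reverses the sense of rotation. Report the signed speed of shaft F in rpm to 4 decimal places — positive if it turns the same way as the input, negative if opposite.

-338.1009 rpm (opposite to input, |ω| = 338.1009 rpm)

Stage 1 [42T→50T]: ω = 3140.0000×42/50 = 2637.6000 rpm, dir flips to −; running = −2637.6000
Stage 2 [57T→74T]: ω = 2637.6000×57/74 = 2031.6649 rpm, dir flips to +; running = +2031.6649
Stage 3 [26T→32T]: ω = 2031.6649×26/32 = 1650.7277 rpm, dir flips to −; running = −1650.7277
Stage 4 [17T→83T]: ω = 1650.7277×17/83 = 338.1009 rpm, dir flips to +; running = +338.1009
Stage 5 [17T→17T]: ω = 338.1009×17/17 = 338.1009 rpm, dir flips to −; running = −338.1009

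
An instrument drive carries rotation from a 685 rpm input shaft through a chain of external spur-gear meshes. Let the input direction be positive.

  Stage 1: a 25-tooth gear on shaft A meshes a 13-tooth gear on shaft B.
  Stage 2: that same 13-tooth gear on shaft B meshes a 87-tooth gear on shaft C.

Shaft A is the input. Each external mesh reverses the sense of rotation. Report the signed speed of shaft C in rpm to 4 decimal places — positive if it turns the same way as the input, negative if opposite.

+196.8391 rpm (same as input, |ω| = 196.8391 rpm)

Stage 1 [25T→13T]: ω = 685.0000×25/13 = 1317.3077 rpm, dir flips to −; running = −1317.3077
Stage 2 [13T→87T]: ω = 1317.3077×13/87 = 196.8391 rpm, dir flips to +; running = +196.8391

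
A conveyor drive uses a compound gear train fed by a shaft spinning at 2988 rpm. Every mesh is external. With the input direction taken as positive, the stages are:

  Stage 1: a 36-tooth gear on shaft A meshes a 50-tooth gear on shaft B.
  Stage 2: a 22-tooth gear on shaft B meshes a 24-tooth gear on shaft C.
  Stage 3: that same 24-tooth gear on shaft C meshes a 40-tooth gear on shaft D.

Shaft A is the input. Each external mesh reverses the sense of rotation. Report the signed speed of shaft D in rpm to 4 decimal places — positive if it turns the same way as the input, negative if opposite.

Stage 1 [36T→50T]: ω = 2988.0000×36/50 = 2151.3600 rpm, dir flips to −; running = −2151.3600
Stage 2 [22T→24T]: ω = 2151.3600×22/24 = 1972.0800 rpm, dir flips to +; running = +1972.0800
Stage 3 [24T→40T]: ω = 1972.0800×24/40 = 1183.2480 rpm, dir flips to −; running = −1183.2480

-1183.2480 rpm (opposite to input, |ω| = 1183.2480 rpm)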